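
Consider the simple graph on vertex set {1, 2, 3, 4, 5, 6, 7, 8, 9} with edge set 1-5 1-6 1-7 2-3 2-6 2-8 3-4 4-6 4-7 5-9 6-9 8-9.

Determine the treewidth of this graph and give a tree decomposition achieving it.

Every bag has size at most 4, so the width is 4 − 1 = 3 and tw(G) ≤ 3. For the lower bound: the 4 vertex sets {3,4,7}, {2}, {6}, {1,5,8,9} are disjoint, each induces a connected subgraph, and every pair is joined by at least one edge of G. Contracting each set to a single vertex therefore yields K_{4} as a minor, and since treewidth is minor-monotone, tw(G) ≥ tw(K_{4}) = 3. Hence tw(G) = 3 exactly.

Treewidth 3.
One such decomposition:
Bags: B1 = {2, 3, 4, 7}  B2 = {2, 4, 6, 7}  B3 = {1, 2, 6, 7}  B4 = {1, 2, 6, 8}  B5 = {1, 6, 8, 9}  B6 = {1, 5, 8, 9}
Tree: B1–B2, B2–B3, B3–B4, B4–B5, B5–B6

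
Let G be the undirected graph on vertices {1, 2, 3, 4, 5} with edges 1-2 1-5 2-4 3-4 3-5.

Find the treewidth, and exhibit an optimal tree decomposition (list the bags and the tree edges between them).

Each bag holds 3 vertices, so the decomposition has width 2, which upper-bounds the treewidth. The edges 3–4–2–1–5–3 form a cycle, so G is not a tree and its treewidth is at least 2. The upper and lower bounds meet at 2, so that is the treewidth.

Treewidth 2.
One such decomposition:
Bags: B1 = {2, 3, 4}  B2 = {1, 2, 3}  B3 = {1, 3, 5}
Tree: B1–B2, B2–B3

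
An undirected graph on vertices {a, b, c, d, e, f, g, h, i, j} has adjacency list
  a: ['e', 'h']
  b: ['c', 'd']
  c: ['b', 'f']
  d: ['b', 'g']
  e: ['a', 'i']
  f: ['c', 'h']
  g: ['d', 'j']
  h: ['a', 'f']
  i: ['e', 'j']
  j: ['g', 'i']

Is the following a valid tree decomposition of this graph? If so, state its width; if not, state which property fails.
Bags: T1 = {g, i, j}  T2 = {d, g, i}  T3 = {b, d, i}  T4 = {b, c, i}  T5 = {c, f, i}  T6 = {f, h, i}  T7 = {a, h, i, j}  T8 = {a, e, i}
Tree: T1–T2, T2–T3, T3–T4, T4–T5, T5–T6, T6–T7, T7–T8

No — bags containing vertex j are not connected in the tree.

A tree decomposition must satisfy three properties: every vertex lies in some bag; for every edge, both endpoints lie together in some bag; and for every vertex, the bags containing it form a connected subtree. Here bags containing vertex j are not connected in the tree, so the decomposition is invalid.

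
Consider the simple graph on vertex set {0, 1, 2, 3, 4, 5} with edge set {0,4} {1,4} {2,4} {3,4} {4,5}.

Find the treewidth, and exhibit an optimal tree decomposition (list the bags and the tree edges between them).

Treewidth 1.
One such decomposition:
Bags: B1 = {3, 4}  B2 = {4, 5}  B3 = {2, 4}  B4 = {1, 4}  B5 = {0, 4}
Tree: B1–B2, B1–B3, B1–B4, B4–B5

The largest bag has 2 vertices, giving width 1; this decomposition certifies tw(G) ≤ 1. G has an edge, so its treewidth is at least 1. The upper and lower bounds meet at 1, so that is the treewidth.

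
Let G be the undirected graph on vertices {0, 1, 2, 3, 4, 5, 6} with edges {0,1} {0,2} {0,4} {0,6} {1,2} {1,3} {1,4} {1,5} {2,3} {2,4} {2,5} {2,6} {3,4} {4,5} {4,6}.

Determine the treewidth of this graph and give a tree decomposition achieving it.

Treewidth 3.
One such decomposition:
Bags: B1 = {1, 2, 3, 4}  B2 = {0, 1, 2, 4}  B3 = {0, 2, 4, 6}  B4 = {1, 2, 4, 5}
Tree: B1–B2, B2–B3, B2–B4

The largest bag has 4 vertices, giving width 3; this decomposition certifies tw(G) ≤ 3. For the lower bound, the 4 vertices {0, 1, 2, 4} are pairwise adjacent, and any tree decomposition puts a clique entirely inside one bag — forcing width ≥ 3. Combining the bounds, tw(G) = 3.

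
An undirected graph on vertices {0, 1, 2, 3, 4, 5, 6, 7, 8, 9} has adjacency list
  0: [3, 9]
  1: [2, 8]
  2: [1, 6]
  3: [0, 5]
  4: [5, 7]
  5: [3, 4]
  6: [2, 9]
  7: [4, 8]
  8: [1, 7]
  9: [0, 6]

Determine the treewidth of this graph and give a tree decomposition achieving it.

Treewidth 2.
One optimal decomposition is:
Bags: B1 = {0, 3, 9}  B2 = {3, 5, 9}  B3 = {4, 5, 9}  B4 = {4, 7, 9}  B5 = {7, 8, 9}  B6 = {1, 8, 9}  B7 = {1, 2, 9}  B8 = {2, 6, 9}
Tree: B1–B2, B2–B3, B3–B4, B4–B5, B5–B6, B6–B7, B7–B8

Every bag has size at most 3, so the width is 3 − 1 = 2 and tw(G) ≤ 2. Since 9–0–3–5–4–7–8–1–2–6–9 is a cycle in G, G is not acyclic. Forests are exactly the graphs of treewidth ≤ 1, so tw(G) ≥ 2. Hence tw(G) = 2 exactly.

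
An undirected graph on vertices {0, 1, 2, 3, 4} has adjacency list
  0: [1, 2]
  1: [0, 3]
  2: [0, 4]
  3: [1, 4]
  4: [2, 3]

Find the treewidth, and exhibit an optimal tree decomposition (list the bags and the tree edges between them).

Each bag holds 3 vertices, so the decomposition has width 2, which upper-bounds the treewidth. The edges 2–0–1–3–4–2 form a cycle, so G is not a tree and its treewidth is at least 2. Hence tw(G) = 2 exactly.

Treewidth 2.
One optimal decomposition is:
Bags: B1 = {0, 1, 2}  B2 = {1, 2, 3}  B3 = {2, 3, 4}
Tree: B1–B2, B2–B3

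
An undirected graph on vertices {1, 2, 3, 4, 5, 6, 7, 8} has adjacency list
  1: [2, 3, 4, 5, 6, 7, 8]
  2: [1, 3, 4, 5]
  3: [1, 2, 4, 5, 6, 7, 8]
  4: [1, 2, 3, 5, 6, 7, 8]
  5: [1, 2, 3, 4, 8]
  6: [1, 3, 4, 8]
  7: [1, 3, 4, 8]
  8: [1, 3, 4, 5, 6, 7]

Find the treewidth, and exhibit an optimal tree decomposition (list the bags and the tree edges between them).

Each bag holds 5 vertices, so the decomposition has width 4, which upper-bounds the treewidth. For the lower bound, the 5 vertices {1, 3, 4, 5, 8} are pairwise adjacent, and any tree decomposition puts a clique entirely inside one bag — forcing width ≥ 4. Therefore the treewidth is 4.

Treewidth 4.
Bags: B1 = {1, 3, 4, 7, 8}  B2 = {1, 3, 4, 6, 8}  B3 = {1, 3, 4, 5, 8}  B4 = {1, 2, 3, 4, 5}
Tree: B1–B2, B2–B3, B3–B4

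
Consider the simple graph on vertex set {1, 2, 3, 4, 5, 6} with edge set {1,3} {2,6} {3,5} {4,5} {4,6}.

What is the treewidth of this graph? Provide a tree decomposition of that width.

Each bag holds 2 vertices, so the decomposition has width 1, which upper-bounds the treewidth. Since G has at least one edge (e.g. 2–6), it is not an edgeless graph, so tw(G) ≥ 1. The upper and lower bounds meet at 1, so that is the treewidth.

Treewidth 1.
Bags: B1 = {2, 6}  B2 = {4, 6}  B3 = {4, 5}  B4 = {3, 5}  B5 = {1, 3}
Tree: B1–B2, B2–B3, B3–B4, B4–B5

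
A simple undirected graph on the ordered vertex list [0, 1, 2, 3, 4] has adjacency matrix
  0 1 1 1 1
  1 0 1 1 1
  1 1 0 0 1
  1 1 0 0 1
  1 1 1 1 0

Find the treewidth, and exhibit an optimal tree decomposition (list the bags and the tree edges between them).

The largest bag has 4 vertices, giving width 3; this decomposition certifies tw(G) ≤ 3. Conversely, {0, 1, 2, 4} is a clique of size 4, and the vertices of any clique must share a bag in every tree decomposition; so some bag has ≥ 4 vertices and tw(G) ≥ 3. The upper and lower bounds meet at 3, so that is the treewidth.

Treewidth 3.
Bags: B1 = {0, 1, 2, 4}  B2 = {0, 1, 3, 4}
Tree: B1–B2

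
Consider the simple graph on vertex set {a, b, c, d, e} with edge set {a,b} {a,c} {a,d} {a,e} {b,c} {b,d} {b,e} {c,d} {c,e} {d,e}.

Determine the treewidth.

A width-4 tree decomposition is:
Bags: B1 = {a, b, c, d, e}
Tree: (single bag)
With just one bag of size 5, the width is 5 − 1 = 4, so tw(G) ≤ 4. Conversely, {a, b, c, d, e} is a clique of size 5, and the vertices of any clique must share a bag in every tree decomposition; so some bag has ≥ 5 vertices and tw(G) ≥ 4. Hence tw(G) = 4 exactly.

4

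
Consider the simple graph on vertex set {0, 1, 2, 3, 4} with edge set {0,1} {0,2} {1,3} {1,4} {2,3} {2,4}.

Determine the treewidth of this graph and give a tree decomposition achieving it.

Each bag holds 3 vertices, so the decomposition has width 2, which upper-bounds the treewidth. The edges 1–4–2–0–1 form a cycle, so G is not a tree and its treewidth is at least 2. Combining the bounds, tw(G) = 2.

Treewidth 2.
One optimal decomposition is:
Bags: B1 = {1, 2, 4}  B2 = {0, 1, 2}  B3 = {1, 2, 3}
Tree: B1–B2, B2–B3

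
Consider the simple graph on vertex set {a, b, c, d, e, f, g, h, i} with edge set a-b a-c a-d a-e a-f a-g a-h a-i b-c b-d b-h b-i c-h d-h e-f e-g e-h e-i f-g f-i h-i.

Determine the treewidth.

A width-3 tree decomposition is:
Bags: B1 = {a, b, h, i}  B2 = {a, e, h, i}  B3 = {a, b, c, h}  B4 = {a, b, d, h}  B5 = {a, e, f, i}  B6 = {a, e, f, g}
Tree: B1–B2, B1–B3, B3–B4, B2–B5, B5–B6
The largest bag has 4 vertices, giving width 3; this decomposition certifies tw(G) ≤ 3. For the lower bound, the 4 vertices {a, e, f, g} are pairwise adjacent, and any tree decomposition puts a clique entirely inside one bag — forcing width ≥ 3. The upper and lower bounds meet at 3, so that is the treewidth.

3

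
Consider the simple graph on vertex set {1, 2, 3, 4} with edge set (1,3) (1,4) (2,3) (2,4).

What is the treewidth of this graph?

2

A width-2 tree decomposition is:
Bags: B1 = {1, 3, 4}  B2 = {2, 3, 4}
Tree: B1–B2
The largest bag has 3 vertices, giving width 2; this decomposition certifies tw(G) ≤ 2. For the lower bound, G contains the cycle 4–1–3–2–4, so G is not a forest; only forests have treewidth ≤ 1, hence tw(G) ≥ 2. The upper and lower bounds meet at 2, so that is the treewidth.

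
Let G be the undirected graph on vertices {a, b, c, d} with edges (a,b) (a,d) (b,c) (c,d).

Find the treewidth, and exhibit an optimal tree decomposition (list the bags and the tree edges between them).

Each bag holds 3 vertices, so the decomposition has width 2, which upper-bounds the treewidth. The edges d–c–b–a–d form a cycle, so G is not a tree and its treewidth is at least 2. The upper and lower bounds meet at 2, so that is the treewidth.

Treewidth 2.
One such decomposition:
Bags: B1 = {b, c, d}  B2 = {a, b, d}
Tree: B1–B2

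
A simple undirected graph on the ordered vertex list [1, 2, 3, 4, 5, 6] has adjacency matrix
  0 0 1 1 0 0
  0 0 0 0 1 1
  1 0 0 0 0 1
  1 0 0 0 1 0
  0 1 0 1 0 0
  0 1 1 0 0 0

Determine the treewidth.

A width-2 tree decomposition is:
Bags: B1 = {1, 3, 6}  B2 = {1, 2, 6}  B3 = {1, 2, 5}  B4 = {1, 4, 5}
Tree: B1–B2, B2–B3, B3–B4
The largest bag has 3 vertices, giving width 2; this decomposition certifies tw(G) ≤ 2. For the lower bound, G contains the cycle 1–3–6–2–5–4–1, so G is not a forest; only forests have treewidth ≤ 1, hence tw(G) ≥ 2. Combining the bounds, tw(G) = 2.

2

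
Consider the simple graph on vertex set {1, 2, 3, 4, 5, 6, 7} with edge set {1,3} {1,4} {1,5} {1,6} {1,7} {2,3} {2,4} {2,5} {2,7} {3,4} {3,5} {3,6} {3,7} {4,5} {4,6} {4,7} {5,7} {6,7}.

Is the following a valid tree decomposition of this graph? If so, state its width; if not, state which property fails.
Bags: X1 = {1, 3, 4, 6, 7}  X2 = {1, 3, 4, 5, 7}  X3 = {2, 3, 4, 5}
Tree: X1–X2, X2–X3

A tree decomposition must satisfy three properties: every vertex lies in some bag; for every edge, both endpoints lie together in some bag; and for every vertex, the bags containing it form a connected subtree. Here edge (7,2) lies in no bag, so the decomposition is invalid.

No — edge (7,2) lies in no bag.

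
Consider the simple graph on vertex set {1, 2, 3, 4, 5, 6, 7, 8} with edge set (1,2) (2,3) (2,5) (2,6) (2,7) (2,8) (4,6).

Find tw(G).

1

A width-1 tree decomposition is:
Bags: B1 = {2, 6}  B2 = {2, 3}  B3 = {2, 7}  B4 = {2, 8}  B5 = {4, 6}  B6 = {2, 5}  B7 = {1, 2}
Tree: B1–B2, B1–B3, B2–B4, B1–B5, B3–B6, B4–B7
Each bag holds 2 vertices, so the decomposition has width 1, which upper-bounds the treewidth. Any graph with an edge has treewidth ≥ 1, and G has the edge 6–2. Hence tw(G) = 1 exactly.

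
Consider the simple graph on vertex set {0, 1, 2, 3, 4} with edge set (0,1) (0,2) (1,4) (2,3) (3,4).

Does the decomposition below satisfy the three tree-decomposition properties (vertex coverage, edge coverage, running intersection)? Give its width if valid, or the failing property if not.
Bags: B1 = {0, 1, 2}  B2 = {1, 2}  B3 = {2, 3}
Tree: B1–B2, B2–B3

No — vertex 4 appears in no bag.

A tree decomposition must satisfy three properties: every vertex lies in some bag; for every edge, both endpoints lie together in some bag; and for every vertex, the bags containing it form a connected subtree. Here vertex 4 appears in no bag, so the decomposition is invalid.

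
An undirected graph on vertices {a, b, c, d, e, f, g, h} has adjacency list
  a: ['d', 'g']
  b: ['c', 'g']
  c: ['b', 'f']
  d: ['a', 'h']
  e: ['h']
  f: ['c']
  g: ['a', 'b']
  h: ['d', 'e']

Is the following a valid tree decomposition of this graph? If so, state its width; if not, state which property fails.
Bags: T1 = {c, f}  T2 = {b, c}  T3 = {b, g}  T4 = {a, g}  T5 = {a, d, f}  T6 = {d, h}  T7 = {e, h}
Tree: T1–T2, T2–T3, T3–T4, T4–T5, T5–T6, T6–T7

A tree decomposition must satisfy three properties: every vertex lies in some bag; for every edge, both endpoints lie together in some bag; and for every vertex, the bags containing it form a connected subtree. Here bags containing vertex f are not connected in the tree, so the decomposition is invalid.

No — bags containing vertex f are not connected in the tree.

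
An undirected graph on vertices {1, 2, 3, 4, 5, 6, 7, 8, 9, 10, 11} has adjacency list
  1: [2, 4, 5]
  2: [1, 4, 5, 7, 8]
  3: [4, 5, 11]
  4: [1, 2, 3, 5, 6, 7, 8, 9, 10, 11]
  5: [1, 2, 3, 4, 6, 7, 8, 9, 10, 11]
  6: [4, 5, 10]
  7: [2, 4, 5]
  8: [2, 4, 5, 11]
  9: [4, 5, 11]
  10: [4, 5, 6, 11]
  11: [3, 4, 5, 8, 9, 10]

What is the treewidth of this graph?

A width-3 tree decomposition is:
Bags: B1 = {4, 5, 8, 11}  B2 = {4, 5, 10, 11}  B3 = {2, 4, 5, 8}  B4 = {4, 5, 9, 11}  B5 = {2, 4, 5, 7}  B6 = {3, 4, 5, 11}  B7 = {1, 2, 4, 5}  B8 = {4, 5, 6, 10}
Tree: B1–B2, B1–B3, B2–B4, B3–B5, B1–B6, B3–B7, B2–B8
Every bag has size at most 4, so the width is 4 − 1 = 3 and tw(G) ≤ 3. On the other hand G contains the 4-clique {1, 2, 4, 5}. A clique must lie in a single bag of any decomposition, so no decomposition can have width below 3. Therefore the treewidth is 3.

3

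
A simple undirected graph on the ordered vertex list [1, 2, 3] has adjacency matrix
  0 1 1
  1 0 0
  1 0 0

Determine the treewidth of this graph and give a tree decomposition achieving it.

The largest bag has 2 vertices, giving width 1; this decomposition certifies tw(G) ≤ 1. G has an edge, so its treewidth is at least 1. The upper and lower bounds meet at 1, so that is the treewidth.

Treewidth 1.
One such decomposition:
Bags: B1 = {1, 2}  B2 = {1, 3}
Tree: B1–B2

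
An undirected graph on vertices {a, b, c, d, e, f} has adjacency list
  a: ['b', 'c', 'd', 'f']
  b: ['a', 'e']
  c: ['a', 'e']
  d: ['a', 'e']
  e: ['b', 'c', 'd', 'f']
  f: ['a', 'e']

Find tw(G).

A width-2 tree decomposition is:
Bags: B1 = {a, c, e}  B2 = {a, e, f}  B3 = {a, d, e}  B4 = {a, b, e}
Tree: B1–B2, B2–B3, B3–B4
Each bag holds 3 vertices, so the decomposition has width 2, which upper-bounds the treewidth. Since e–c–a–f–e is a cycle in G, G is not acyclic. Forests are exactly the graphs of treewidth ≤ 1, so tw(G) ≥ 2. Combining the bounds, tw(G) = 2.

2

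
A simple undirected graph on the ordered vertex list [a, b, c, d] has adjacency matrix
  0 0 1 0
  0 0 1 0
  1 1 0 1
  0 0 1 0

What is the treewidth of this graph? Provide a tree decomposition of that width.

The largest bag has 2 vertices, giving width 1; this decomposition certifies tw(G) ≤ 1. Since G has at least one edge (e.g. c–a), it is not an edgeless graph, so tw(G) ≥ 1. Combining the bounds, tw(G) = 1.

Treewidth 1.
One optimal decomposition is:
Bags: B1 = {a, c}  B2 = {b, c}  B3 = {c, d}
Tree: B1–B2, B1–B3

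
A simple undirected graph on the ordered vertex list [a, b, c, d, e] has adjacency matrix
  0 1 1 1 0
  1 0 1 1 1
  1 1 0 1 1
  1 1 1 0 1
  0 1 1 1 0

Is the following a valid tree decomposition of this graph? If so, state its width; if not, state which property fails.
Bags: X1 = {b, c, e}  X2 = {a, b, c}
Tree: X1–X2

No — vertex d appears in no bag.

A tree decomposition must satisfy three properties: every vertex lies in some bag; for every edge, both endpoints lie together in some bag; and for every vertex, the bags containing it form a connected subtree. Here vertex d appears in no bag, so the decomposition is invalid.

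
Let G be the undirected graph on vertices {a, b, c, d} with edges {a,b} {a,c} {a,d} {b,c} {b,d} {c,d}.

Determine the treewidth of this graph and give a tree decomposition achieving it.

A single bag containing all 4 vertices is trivially a valid decomposition of width 3. On the other hand G contains the 4-clique {a, b, c, d}. A clique must lie in a single bag of any decomposition, so no decomposition can have width below 3. Combining the bounds, tw(G) = 3.

Treewidth 3.
One optimal decomposition is:
Bags: B1 = {a, b, c, d}
Tree: (single bag)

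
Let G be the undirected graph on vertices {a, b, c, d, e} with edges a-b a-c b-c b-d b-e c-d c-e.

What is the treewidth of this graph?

A width-2 tree decomposition is:
Bags: B1 = {b, c, e}  B2 = {a, b, c}  B3 = {b, c, d}
Tree: B1–B2, B2–B3
Each bag holds 3 vertices, so the decomposition has width 2, which upper-bounds the treewidth. For the lower bound, the 3 vertices {b, c, d} are pairwise adjacent, and any tree decomposition puts a clique entirely inside one bag — forcing width ≥ 2. The upper and lower bounds meet at 2, so that is the treewidth.

2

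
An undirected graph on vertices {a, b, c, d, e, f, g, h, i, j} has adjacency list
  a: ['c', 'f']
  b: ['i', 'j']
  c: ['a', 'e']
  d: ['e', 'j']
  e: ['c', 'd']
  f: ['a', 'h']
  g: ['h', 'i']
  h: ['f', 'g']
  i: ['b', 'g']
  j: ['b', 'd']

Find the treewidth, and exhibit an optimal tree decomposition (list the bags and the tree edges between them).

Treewidth 2.
One such decomposition:
Bags: B1 = {b, g, i}  B2 = {b, g, j}  B3 = {d, g, j}  B4 = {d, e, g}  B5 = {c, e, g}  B6 = {a, c, g}  B7 = {a, f, g}  B8 = {f, g, h}
Tree: B1–B2, B2–B3, B3–B4, B4–B5, B5–B6, B6–B7, B7–B8

Every bag has size at most 3, so the width is 3 − 1 = 2 and tw(G) ≤ 2. Since g–i–b–j–d–e–c–a–f–h–g is a cycle in G, G is not acyclic. Forests are exactly the graphs of treewidth ≤ 1, so tw(G) ≥ 2. The upper and lower bounds meet at 2, so that is the treewidth.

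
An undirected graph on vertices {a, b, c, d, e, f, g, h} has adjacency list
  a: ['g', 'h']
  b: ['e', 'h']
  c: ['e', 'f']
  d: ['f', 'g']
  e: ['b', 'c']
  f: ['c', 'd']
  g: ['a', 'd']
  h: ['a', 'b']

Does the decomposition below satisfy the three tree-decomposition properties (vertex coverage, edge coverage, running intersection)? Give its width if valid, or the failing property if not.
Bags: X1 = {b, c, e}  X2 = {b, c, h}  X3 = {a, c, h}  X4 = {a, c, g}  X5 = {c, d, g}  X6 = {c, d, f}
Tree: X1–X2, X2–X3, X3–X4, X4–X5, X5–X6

Yes; width 2.

Every vertex of G appears in some bag (union = {a, b, c, d, e, f, g, h}); every edge is covered by a bag; and for each vertex v the set of bags containing v is connected in the bag tree. The decomposition is therefore valid. The largest bag has 3 vertices, so the width is 2.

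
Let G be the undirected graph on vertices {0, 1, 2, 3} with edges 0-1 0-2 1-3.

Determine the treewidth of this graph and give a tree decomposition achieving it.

Treewidth 1.
Bags: B1 = {1, 3}  B2 = {0, 1}  B3 = {0, 2}
Tree: B1–B2, B2–B3

Every bag has size at most 2, so the width is 2 − 1 = 1 and tw(G) ≤ 1. G has an edge, so its treewidth is at least 1. Combining the bounds, tw(G) = 1.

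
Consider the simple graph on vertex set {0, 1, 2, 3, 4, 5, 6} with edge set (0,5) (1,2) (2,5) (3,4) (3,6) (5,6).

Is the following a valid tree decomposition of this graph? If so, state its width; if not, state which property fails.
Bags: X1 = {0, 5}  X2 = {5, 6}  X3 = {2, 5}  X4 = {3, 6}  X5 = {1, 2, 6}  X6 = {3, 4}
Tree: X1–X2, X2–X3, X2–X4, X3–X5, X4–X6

A tree decomposition must satisfy three properties: every vertex lies in some bag; for every edge, both endpoints lie together in some bag; and for every vertex, the bags containing it form a connected subtree. Here bags containing vertex 6 are not connected in the tree, so the decomposition is invalid.

No — bags containing vertex 6 are not connected in the tree.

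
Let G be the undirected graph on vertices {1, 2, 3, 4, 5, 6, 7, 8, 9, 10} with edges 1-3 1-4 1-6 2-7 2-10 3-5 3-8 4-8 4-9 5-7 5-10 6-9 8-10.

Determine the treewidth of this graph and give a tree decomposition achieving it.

Treewidth 2.
One optimal decomposition is:
Bags: B1 = {1, 6, 9}  B2 = {1, 4, 9}  B3 = {1, 3, 4}  B4 = {3, 4, 8}  B5 = {3, 5, 8}  B6 = {5, 8, 10}  B7 = {5, 7, 10}  B8 = {2, 7, 10}
Tree: B1–B2, B2–B3, B3–B4, B4–B5, B5–B6, B6–B7, B7–B8

The largest bag has 3 vertices, giving width 2; this decomposition certifies tw(G) ≤ 2. For the lower bound, G contains the cycle 6–9–4–1–6, so G is not a forest; only forests have treewidth ≤ 1, hence tw(G) ≥ 2. Combining the bounds, tw(G) = 2.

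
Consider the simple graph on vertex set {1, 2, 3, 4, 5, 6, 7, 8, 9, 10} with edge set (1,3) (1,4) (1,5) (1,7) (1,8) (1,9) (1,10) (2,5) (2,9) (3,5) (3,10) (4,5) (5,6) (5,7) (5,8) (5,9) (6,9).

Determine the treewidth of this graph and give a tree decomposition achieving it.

Every bag has size at most 3, so the width is 3 − 1 = 2 and tw(G) ≤ 2. Conversely, {1, 3, 10} is a clique of size 3, and the vertices of any clique must share a bag in every tree decomposition; so some bag has ≥ 3 vertices and tw(G) ≥ 2. Combining the bounds, tw(G) = 2.

Treewidth 2.
One optimal decomposition is:
Bags: B1 = {1, 4, 5}  B2 = {1, 5, 9}  B3 = {5, 6, 9}  B4 = {1, 3, 5}  B5 = {1, 3, 10}  B6 = {1, 5, 7}  B7 = {1, 5, 8}  B8 = {2, 5, 9}
Tree: B1–B2, B2–B3, B2–B4, B4–B5, B1–B6, B6–B7, B2–B8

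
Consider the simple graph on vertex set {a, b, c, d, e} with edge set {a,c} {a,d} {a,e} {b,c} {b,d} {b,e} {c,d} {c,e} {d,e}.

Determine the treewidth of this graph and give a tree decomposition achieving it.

Every bag has size at most 4, so the width is 4 − 1 = 3 and tw(G) ≤ 3. On the other hand G contains the 4-clique {a, c, d, e}. A clique must lie in a single bag of any decomposition, so no decomposition can have width below 3. The upper and lower bounds meet at 3, so that is the treewidth.

Treewidth 3.
One such decomposition:
Bags: B1 = {a, c, d, e}  B2 = {b, c, d, e}
Tree: B1–B2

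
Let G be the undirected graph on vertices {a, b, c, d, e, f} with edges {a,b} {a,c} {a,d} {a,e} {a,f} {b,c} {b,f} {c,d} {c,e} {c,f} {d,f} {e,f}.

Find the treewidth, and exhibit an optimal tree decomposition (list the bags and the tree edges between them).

Each bag holds 4 vertices, so the decomposition has width 3, which upper-bounds the treewidth. On the other hand G contains the 4-clique {a, c, d, f}. A clique must lie in a single bag of any decomposition, so no decomposition can have width below 3. Therefore the treewidth is 3.

Treewidth 3.
One such decomposition:
Bags: B1 = {a, c, d, f}  B2 = {a, c, e, f}  B3 = {a, b, c, f}
Tree: B1–B2, B1–B3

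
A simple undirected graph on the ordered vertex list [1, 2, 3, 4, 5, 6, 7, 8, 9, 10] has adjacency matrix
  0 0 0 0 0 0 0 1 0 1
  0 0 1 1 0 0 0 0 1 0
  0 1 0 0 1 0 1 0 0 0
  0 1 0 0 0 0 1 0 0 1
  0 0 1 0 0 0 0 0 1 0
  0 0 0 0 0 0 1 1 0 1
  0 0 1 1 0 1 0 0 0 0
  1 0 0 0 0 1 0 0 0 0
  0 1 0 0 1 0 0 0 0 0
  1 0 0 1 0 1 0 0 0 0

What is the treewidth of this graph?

A width-2 tree decomposition is:
Bags: B1 = {2, 5, 9}  B2 = {2, 3, 5}  B3 = {2, 3, 4}  B4 = {3, 4, 7}  B5 = {4, 7, 10}  B6 = {6, 7, 10}  B7 = {1, 6, 10}  B8 = {1, 6, 8}
Tree: B1–B2, B2–B3, B3–B4, B4–B5, B5–B6, B6–B7, B7–B8
Every bag has size at most 3, so the width is 3 − 1 = 2 and tw(G) ≤ 2. Since 9–5–3–2–9 is a cycle in G, G is not acyclic. Forests are exactly the graphs of treewidth ≤ 1, so tw(G) ≥ 2. Therefore the treewidth is 2.

2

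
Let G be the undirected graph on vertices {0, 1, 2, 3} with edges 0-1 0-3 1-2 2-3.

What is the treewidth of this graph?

A width-2 tree decomposition is:
Bags: B1 = {0, 1, 2}  B2 = {0, 2, 3}
Tree: B1–B2
Every bag has size at most 3, so the width is 3 − 1 = 2 and tw(G) ≤ 2. For the lower bound, G contains the cycle 2–1–0–3–2, so G is not a forest; only forests have treewidth ≤ 1, hence tw(G) ≥ 2. Hence tw(G) = 2 exactly.

2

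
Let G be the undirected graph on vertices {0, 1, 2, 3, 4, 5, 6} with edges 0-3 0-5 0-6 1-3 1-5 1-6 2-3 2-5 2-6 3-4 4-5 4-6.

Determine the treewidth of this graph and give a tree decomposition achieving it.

Every bag has size at most 4, so the width is 4 − 1 = 3 and tw(G) ≤ 3. For the lower bound: the 4 vertex sets {2,3}, {4,5}, {6}, {0} are disjoint, each induces a connected subgraph, and every pair is joined by at least one edge of G. Contracting each set to a single vertex therefore yields K_{4} as a minor, and since treewidth is minor-monotone, tw(G) ≥ tw(K_{4}) = 3. Hence tw(G) = 3 exactly.

Treewidth 3.
One optimal decomposition is:
Bags: B1 = {2, 3, 5, 6}  B2 = {3, 4, 5, 6}  B3 = {0, 3, 5, 6}  B4 = {1, 3, 5, 6}
Tree: B1–B2, B2–B3, B3–B4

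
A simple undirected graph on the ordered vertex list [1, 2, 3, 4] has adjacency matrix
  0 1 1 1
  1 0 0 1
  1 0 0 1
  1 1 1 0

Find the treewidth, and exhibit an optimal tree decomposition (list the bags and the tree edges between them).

Treewidth 2.
Bags: B1 = {1, 2, 4}  B2 = {1, 3, 4}
Tree: B1–B2

The largest bag has 3 vertices, giving width 2; this decomposition certifies tw(G) ≤ 2. Conversely, {1, 2, 4} is a clique of size 3, and the vertices of any clique must share a bag in every tree decomposition; so some bag has ≥ 3 vertices and tw(G) ≥ 2. The upper and lower bounds meet at 2, so that is the treewidth.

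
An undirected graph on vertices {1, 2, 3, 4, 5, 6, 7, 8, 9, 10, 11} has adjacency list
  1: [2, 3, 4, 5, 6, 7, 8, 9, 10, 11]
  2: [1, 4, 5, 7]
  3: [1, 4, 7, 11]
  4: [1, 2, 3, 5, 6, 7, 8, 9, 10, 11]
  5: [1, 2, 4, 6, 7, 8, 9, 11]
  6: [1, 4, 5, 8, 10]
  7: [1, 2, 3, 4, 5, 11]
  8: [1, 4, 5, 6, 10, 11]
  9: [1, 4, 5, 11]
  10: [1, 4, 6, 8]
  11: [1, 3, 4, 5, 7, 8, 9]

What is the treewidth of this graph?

A width-4 tree decomposition is:
Bags: B1 = {1, 4, 5, 7, 11}  B2 = {1, 4, 5, 8, 11}  B3 = {1, 4, 5, 6, 8}  B4 = {1, 4, 6, 8, 10}  B5 = {1, 4, 5, 9, 11}  B6 = {1, 2, 4, 5, 7}  B7 = {1, 3, 4, 7, 11}
Tree: B1–B2, B2–B3, B3–B4, B1–B5, B1–B6, B1–B7
Every bag has size at most 5, so the width is 5 − 1 = 4 and tw(G) ≤ 4. On the other hand G contains the 5-clique {1, 4, 6, 8, 10}. A clique must lie in a single bag of any decomposition, so no decomposition can have width below 4. Hence tw(G) = 4 exactly.

4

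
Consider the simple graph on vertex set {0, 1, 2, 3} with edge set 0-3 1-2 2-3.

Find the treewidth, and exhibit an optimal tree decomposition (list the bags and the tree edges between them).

Each bag holds 2 vertices, so the decomposition has width 1, which upper-bounds the treewidth. Since G has at least one edge (e.g. 3–0), it is not an edgeless graph, so tw(G) ≥ 1. Combining the bounds, tw(G) = 1.

Treewidth 1.
One optimal decomposition is:
Bags: B1 = {0, 3}  B2 = {2, 3}  B3 = {1, 2}
Tree: B1–B2, B2–B3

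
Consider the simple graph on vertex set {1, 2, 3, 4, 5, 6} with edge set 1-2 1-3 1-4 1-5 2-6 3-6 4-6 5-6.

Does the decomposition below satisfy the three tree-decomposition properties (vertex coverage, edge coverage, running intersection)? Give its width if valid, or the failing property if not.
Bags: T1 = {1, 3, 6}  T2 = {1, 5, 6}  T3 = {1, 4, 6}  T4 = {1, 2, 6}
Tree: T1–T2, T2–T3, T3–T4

Checking the three conditions: (i) the bags cover all of {1, 2, 3, 4, 5, 6}; (ii) for each edge, some bag contains both endpoints; (iii) the bags containing any fixed vertex form a subtree. All hold, so the decomposition is valid with width 3 − 1 = 2.

Yes; width 2.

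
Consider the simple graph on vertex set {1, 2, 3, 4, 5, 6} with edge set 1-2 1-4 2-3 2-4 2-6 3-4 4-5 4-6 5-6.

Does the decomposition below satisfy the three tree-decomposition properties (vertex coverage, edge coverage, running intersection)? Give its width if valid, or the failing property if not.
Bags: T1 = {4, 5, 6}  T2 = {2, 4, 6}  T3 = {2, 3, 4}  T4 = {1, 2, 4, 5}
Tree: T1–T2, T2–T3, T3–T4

A tree decomposition must satisfy three properties: every vertex lies in some bag; for every edge, both endpoints lie together in some bag; and for every vertex, the bags containing it form a connected subtree. Here bags containing vertex 5 are not connected in the tree, so the decomposition is invalid.

No — bags containing vertex 5 are not connected in the tree.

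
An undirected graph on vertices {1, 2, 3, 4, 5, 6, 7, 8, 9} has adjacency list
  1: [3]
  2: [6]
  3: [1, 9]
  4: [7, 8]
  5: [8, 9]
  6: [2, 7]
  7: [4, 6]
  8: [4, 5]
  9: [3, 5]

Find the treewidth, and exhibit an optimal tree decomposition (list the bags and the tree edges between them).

Treewidth 1.
One optimal decomposition is:
Bags: B1 = {2, 6}  B2 = {6, 7}  B3 = {4, 7}  B4 = {4, 8}  B5 = {5, 8}  B6 = {5, 9}  B7 = {3, 9}  B8 = {1, 3}
Tree: B1–B2, B2–B3, B3–B4, B4–B5, B5–B6, B6–B7, B7–B8

The largest bag has 2 vertices, giving width 1; this decomposition certifies tw(G) ≤ 1. G has an edge, so its treewidth is at least 1. Therefore the treewidth is 1.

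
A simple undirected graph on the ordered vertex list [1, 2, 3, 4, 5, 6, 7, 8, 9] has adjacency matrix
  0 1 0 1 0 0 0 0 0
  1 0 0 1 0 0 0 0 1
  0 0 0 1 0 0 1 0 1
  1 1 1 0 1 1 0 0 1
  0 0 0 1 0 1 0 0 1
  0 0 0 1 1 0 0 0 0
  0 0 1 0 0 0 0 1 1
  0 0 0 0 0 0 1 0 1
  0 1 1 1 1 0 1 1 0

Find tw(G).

2

A width-2 tree decomposition is:
Bags: B1 = {3, 7, 9}  B2 = {3, 4, 9}  B3 = {4, 5, 9}  B4 = {2, 4, 9}  B5 = {7, 8, 9}  B6 = {4, 5, 6}  B7 = {1, 2, 4}
Tree: B1–B2, B2–B3, B2–B4, B1–B5, B3–B6, B4–B7
Every bag has size at most 3, so the width is 3 − 1 = 2 and tw(G) ≤ 2. For the lower bound, the 3 vertices {7, 8, 9} are pairwise adjacent, and any tree decomposition puts a clique entirely inside one bag — forcing width ≥ 2. The upper and lower bounds meet at 2, so that is the treewidth.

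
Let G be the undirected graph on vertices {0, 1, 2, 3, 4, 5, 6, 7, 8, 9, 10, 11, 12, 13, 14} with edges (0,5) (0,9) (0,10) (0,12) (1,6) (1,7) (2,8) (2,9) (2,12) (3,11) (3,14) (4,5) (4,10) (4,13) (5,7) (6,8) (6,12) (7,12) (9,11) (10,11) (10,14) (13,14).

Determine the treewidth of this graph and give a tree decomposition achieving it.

Each bag holds 4 vertices, so the decomposition has width 3, which upper-bounds the treewidth. For the lower bound: the 4 vertex sets {3,13,14}, {11}, {10}, {0,4,5,9} are disjoint, each induces a connected subgraph, and every pair is joined by at least one edge of G. Contracting each set to a single vertex therefore yields K_{4} as a minor, and since treewidth is minor-monotone, tw(G) ≥ tw(K_{4}) = 3. The upper and lower bounds meet at 3, so that is the treewidth.

Treewidth 3.
One such decomposition:
Bags: B1 = {3, 11, 13, 14}  B2 = {10, 11, 13, 14}  B3 = {4, 10, 11, 13}  B4 = {4, 9, 10, 11}  B5 = {0, 4, 9, 10}  B6 = {0, 4, 5, 9}  B7 = {0, 2, 5, 9}  B8 = {0, 2, 5, 12}  B9 = {2, 5, 7, 12}  B10 = {2, 7, 8, 12}  B11 = {6, 7, 8, 12}  B12 = {1, 6, 7, 8}
Tree: B1–B2, B2–B3, B3–B4, B4–B5, B5–B6, B6–B7, B7–B8, B8–B9, B9–B10, B10–B11, B11–B12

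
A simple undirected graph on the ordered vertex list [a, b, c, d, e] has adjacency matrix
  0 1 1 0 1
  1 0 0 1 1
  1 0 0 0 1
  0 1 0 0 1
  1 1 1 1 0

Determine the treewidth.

A width-2 tree decomposition is:
Bags: B1 = {a, b, e}  B2 = {a, c, e}  B3 = {b, d, e}
Tree: B1–B2, B1–B3
Every bag has size at most 3, so the width is 3 − 1 = 2 and tw(G) ≤ 2. For the lower bound, the 3 vertices {b, d, e} are pairwise adjacent, and any tree decomposition puts a clique entirely inside one bag — forcing width ≥ 2. Therefore the treewidth is 2.

2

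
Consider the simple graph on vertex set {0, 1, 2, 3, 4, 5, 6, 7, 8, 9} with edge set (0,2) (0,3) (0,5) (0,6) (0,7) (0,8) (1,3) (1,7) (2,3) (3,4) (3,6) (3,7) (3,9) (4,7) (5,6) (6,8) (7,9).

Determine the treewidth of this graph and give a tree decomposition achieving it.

The largest bag has 3 vertices, giving width 2; this decomposition certifies tw(G) ≤ 2. On the other hand G contains the 3-clique {0, 6, 8}. A clique must lie in a single bag of any decomposition, so no decomposition can have width below 2. Therefore the treewidth is 2.

Treewidth 2.
Bags: B1 = {0, 3, 6}  B2 = {0, 3, 7}  B3 = {1, 3, 7}  B4 = {0, 5, 6}  B5 = {3, 7, 9}  B6 = {0, 6, 8}  B7 = {0, 2, 3}  B8 = {3, 4, 7}
Tree: B1–B2, B2–B3, B1–B4, B2–B5, B1–B6, B2–B7, B5–B8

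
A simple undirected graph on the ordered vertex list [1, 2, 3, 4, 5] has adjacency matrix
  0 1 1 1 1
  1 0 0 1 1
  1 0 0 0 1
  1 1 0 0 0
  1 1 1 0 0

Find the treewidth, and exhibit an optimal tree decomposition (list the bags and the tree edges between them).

Treewidth 2.
One optimal decomposition is:
Bags: B1 = {1, 2, 5}  B2 = {1, 3, 5}  B3 = {1, 2, 4}
Tree: B1–B2, B1–B3

Each bag holds 3 vertices, so the decomposition has width 2, which upper-bounds the treewidth. Conversely, {1, 2, 4} is a clique of size 3, and the vertices of any clique must share a bag in every tree decomposition; so some bag has ≥ 3 vertices and tw(G) ≥ 2. The upper and lower bounds meet at 2, so that is the treewidth.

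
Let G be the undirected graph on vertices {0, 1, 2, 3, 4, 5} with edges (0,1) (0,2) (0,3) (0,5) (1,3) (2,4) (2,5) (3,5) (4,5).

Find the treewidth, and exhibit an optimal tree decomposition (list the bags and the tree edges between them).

Every bag has size at most 3, so the width is 3 − 1 = 2 and tw(G) ≤ 2. On the other hand G contains the 3-clique {0, 2, 5}. A clique must lie in a single bag of any decomposition, so no decomposition can have width below 2. The upper and lower bounds meet at 2, so that is the treewidth.

Treewidth 2.
One optimal decomposition is:
Bags: B1 = {0, 1, 3}  B2 = {0, 3, 5}  B3 = {0, 2, 5}  B4 = {2, 4, 5}
Tree: B1–B2, B2–B3, B3–B4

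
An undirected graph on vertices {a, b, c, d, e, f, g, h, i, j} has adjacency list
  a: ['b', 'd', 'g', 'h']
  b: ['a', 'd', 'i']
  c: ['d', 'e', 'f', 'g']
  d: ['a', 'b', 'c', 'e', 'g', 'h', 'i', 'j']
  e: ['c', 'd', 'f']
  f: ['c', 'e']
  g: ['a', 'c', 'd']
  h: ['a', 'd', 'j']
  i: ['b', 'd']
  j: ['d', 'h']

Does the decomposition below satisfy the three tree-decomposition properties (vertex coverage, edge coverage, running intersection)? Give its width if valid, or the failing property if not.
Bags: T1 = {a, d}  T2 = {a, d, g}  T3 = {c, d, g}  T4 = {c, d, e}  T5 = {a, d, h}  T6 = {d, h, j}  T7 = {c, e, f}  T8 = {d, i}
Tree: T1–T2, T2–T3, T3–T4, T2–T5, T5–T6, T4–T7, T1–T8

No — vertex b appears in no bag.

A tree decomposition must satisfy three properties: every vertex lies in some bag; for every edge, both endpoints lie together in some bag; and for every vertex, the bags containing it form a connected subtree. Here vertex b appears in no bag, so the decomposition is invalid.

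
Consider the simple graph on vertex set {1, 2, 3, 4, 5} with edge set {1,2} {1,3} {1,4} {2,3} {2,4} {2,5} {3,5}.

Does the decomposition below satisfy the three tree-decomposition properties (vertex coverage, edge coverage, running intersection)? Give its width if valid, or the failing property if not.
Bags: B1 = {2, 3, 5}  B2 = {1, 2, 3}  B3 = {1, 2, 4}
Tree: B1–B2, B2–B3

Checking the three conditions: (i) the bags cover all of {1, 2, 3, 4, 5}; (ii) for each edge, some bag contains both endpoints; (iii) the bags containing any fixed vertex form a subtree. All hold, so the decomposition is valid with width 3 − 1 = 2.

Yes; width 2.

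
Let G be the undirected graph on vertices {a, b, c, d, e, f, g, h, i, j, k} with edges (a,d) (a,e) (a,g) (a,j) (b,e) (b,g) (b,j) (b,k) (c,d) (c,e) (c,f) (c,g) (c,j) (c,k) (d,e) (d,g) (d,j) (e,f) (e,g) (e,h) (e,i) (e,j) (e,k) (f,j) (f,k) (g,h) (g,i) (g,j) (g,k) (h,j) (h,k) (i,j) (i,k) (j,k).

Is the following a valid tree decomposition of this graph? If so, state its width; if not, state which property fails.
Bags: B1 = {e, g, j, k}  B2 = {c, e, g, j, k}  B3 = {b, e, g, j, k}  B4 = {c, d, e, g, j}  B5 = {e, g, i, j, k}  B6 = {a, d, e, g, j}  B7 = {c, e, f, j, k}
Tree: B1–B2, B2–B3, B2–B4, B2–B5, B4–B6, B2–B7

No — vertex h appears in no bag.

A tree decomposition must satisfy three properties: every vertex lies in some bag; for every edge, both endpoints lie together in some bag; and for every vertex, the bags containing it form a connected subtree. Here vertex h appears in no bag, so the decomposition is invalid.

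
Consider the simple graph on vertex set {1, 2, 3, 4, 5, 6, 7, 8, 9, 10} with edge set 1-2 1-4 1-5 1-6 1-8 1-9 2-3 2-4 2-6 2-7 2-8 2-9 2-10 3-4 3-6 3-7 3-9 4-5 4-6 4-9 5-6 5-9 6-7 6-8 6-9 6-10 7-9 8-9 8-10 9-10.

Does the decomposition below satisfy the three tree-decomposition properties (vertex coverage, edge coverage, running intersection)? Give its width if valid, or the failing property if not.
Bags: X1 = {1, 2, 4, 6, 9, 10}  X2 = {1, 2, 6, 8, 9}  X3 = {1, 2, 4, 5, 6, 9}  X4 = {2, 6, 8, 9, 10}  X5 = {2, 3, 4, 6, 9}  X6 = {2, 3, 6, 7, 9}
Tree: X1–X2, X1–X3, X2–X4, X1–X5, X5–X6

A tree decomposition must satisfy three properties: every vertex lies in some bag; for every edge, both endpoints lie together in some bag; and for every vertex, the bags containing it form a connected subtree. Here bags containing vertex 10 are not connected in the tree, so the decomposition is invalid.

No — bags containing vertex 10 are not connected in the tree.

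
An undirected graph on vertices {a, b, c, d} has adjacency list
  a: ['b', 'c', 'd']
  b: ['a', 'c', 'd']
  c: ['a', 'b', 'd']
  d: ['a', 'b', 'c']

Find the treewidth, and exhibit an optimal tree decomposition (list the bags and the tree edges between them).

Treewidth 3.
One such decomposition:
Bags: B1 = {a, b, c, d}
Tree: (single bag)

A single bag containing all 4 vertices is trivially a valid decomposition of width 3. On the other hand G contains the 4-clique {a, b, c, d}. A clique must lie in a single bag of any decomposition, so no decomposition can have width below 3. Hence tw(G) = 3 exactly.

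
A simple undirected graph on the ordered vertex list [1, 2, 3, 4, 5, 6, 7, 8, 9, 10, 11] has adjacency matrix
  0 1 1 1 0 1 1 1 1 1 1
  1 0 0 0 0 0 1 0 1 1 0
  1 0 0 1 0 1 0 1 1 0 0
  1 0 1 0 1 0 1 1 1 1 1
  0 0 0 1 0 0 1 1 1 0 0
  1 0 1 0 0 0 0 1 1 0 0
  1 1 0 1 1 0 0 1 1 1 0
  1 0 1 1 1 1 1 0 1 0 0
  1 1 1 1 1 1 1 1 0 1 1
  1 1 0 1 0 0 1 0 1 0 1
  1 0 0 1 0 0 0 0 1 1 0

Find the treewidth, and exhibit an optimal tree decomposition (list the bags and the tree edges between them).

Each bag holds 5 vertices, so the decomposition has width 4, which upper-bounds the treewidth. For the lower bound, the 5 vertices {1, 2, 7, 9, 10} are pairwise adjacent, and any tree decomposition puts a clique entirely inside one bag — forcing width ≥ 4. Therefore the treewidth is 4.

Treewidth 4.
One optimal decomposition is:
Bags: B1 = {1, 4, 7, 9, 10}  B2 = {1, 2, 7, 9, 10}  B3 = {1, 4, 9, 10, 11}  B4 = {1, 4, 7, 8, 9}  B5 = {1, 3, 4, 8, 9}  B6 = {1, 3, 6, 8, 9}  B7 = {4, 5, 7, 8, 9}
Tree: B1–B2, B1–B3, B1–B4, B4–B5, B5–B6, B4–B7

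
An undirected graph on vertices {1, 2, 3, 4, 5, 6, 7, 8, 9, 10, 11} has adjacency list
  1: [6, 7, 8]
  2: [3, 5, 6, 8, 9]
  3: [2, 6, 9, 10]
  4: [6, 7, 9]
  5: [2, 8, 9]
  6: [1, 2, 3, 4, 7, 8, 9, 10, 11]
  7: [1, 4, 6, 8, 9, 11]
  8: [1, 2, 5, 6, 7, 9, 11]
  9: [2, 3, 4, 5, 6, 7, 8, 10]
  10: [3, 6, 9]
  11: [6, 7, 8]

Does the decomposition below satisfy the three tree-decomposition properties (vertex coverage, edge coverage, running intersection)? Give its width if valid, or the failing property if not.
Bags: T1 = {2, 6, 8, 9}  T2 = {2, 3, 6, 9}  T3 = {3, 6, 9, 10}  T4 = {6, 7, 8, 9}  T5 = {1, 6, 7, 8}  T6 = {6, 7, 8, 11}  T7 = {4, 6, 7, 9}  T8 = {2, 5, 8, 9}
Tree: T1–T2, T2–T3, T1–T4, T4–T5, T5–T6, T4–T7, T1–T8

Checking the three conditions: (i) the bags cover all of {1, 2, 3, 4, 5, 6, 7, 8, 9, 10, 11}; (ii) for each edge, some bag contains both endpoints; (iii) the bags containing any fixed vertex form a subtree. All hold, so the decomposition is valid with width 4 − 1 = 3.

Yes; width 3.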